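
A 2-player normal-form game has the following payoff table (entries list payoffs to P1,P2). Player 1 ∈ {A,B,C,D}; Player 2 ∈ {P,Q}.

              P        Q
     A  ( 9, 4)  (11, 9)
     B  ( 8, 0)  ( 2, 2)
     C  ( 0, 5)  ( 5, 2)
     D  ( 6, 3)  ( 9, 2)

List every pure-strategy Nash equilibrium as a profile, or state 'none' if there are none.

NE set: (A,Q)

(A,P): not NE [P2→Q gives 9>4]
(A,Q): NE
(B,P): not NE [P1→A gives 9>8; P2→Q gives 2>0]
(B,Q): not NE [P1→A gives 11>2]
(C,P): not NE [P1→A gives 9>0]
(C,Q): not NE [P1→A gives 11>5; P2→P gives 5>2]
(D,P): not NE [P1→A gives 9>6]
(D,Q): not NE [P1→A gives 11>9; P2→P gives 3>2]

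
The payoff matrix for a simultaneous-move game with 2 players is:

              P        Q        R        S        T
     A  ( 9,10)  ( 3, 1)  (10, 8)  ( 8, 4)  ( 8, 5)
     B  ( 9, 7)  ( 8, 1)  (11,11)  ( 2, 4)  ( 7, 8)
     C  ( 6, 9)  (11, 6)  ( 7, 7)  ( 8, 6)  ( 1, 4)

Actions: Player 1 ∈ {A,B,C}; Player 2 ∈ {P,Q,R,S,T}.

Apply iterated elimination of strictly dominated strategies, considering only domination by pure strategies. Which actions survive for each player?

P2 drop Q (P beats it: A:10>1 B:7>1 C:9>6)
P2 drop S (P beats it: A:10>4 B:7>4 C:9>6)
P1 drop C (A beats it: P:9>6 R:10>7 T:8>1)
P2 drop T (R beats it: A:8>5 B:11>8)
P1→{A,B} P2→{P,R}

IESDS → P1:{A,B} P2:{P,R}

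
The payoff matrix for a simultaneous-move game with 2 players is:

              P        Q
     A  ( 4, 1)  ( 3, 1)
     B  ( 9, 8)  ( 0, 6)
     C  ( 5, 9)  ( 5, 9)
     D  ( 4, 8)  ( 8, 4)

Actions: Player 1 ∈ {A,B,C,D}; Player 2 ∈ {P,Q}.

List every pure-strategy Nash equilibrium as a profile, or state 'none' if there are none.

Nash profiles: (B,P)

(A,P): not NE [P1→B gives 9>4]
(A,Q): not NE [P1→D gives 8>3]
(B,P): NE
(B,Q): not NE [P1→D gives 8>0; P2→P gives 8>6]
(C,P): not NE [P1→B gives 9>5]
(C,Q): not NE [P1→D gives 8>5]
(D,P): not NE [P1→B gives 9>4]
(D,Q): not NE [P2→P gives 8>4]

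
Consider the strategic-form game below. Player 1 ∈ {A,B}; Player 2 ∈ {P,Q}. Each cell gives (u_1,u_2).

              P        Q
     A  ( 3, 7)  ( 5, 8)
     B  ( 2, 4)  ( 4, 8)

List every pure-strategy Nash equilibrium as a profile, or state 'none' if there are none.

Nash profiles: (A,Q)

(A,P): not NE [P2→Q gives 8>7]
(A,Q): NE
(B,P): not NE [P1→A gives 3>2; P2→Q gives 8>4]
(B,Q): not NE [P1→A gives 5>4]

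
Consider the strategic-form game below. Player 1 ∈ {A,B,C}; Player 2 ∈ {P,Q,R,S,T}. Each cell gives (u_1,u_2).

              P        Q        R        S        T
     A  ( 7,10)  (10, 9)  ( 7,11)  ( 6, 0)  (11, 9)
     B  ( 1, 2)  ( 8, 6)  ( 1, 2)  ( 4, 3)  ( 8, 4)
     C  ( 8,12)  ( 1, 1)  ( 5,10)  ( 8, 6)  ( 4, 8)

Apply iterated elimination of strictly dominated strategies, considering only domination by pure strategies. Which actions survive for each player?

P1 drop B (A beats it: P:7>1 Q:10>8 R:7>1 S:6>4 T:11>8)
P2 drop Q (P beats it: A:10>9 C:12>1)
P2 drop S (P beats it: A:10>0 C:12>6)
P2 drop T (P beats it: A:10>9 C:12>8)
P1→{A,C} P2→{P,R}

IESDS → P1:{A,C} P2:{P,R}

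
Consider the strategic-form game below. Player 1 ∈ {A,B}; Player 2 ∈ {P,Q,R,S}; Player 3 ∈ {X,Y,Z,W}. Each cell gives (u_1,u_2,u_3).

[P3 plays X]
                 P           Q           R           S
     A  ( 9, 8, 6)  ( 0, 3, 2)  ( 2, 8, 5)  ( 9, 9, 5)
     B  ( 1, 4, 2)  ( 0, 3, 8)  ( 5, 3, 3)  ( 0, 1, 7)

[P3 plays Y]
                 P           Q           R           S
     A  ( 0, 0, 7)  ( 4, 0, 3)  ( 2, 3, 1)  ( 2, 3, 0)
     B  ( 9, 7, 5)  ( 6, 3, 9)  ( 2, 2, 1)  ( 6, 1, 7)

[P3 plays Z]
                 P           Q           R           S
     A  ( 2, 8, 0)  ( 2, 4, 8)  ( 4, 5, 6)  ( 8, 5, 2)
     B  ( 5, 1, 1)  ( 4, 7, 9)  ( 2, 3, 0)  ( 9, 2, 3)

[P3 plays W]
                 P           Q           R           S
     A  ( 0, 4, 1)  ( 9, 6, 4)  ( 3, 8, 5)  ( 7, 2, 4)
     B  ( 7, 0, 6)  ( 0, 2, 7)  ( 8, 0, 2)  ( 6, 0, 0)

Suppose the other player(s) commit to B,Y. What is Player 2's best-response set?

argmax u_2 = {P}

u_2(P vs B,Y) = 7
u_2(Q vs B,Y) = 3
u_2(R vs B,Y) = 2
u_2(S vs B,Y) = 1
max payoff 7 at {P}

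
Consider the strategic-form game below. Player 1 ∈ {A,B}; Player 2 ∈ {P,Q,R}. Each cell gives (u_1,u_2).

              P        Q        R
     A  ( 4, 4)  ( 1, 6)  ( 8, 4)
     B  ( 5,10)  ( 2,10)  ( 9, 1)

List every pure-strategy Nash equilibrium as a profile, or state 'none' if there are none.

(A,P): not NE [P1→B gives 5>4; P2→Q gives 6>4]
(A,Q): not NE [P1→B gives 2>1]
(A,R): not NE [P1→B gives 9>8; P2→Q gives 6>4]
(B,P): NE
(B,Q): NE
(B,R): not NE [P2→Q gives 10>1]

Nash profiles: (B,P), (B,Q)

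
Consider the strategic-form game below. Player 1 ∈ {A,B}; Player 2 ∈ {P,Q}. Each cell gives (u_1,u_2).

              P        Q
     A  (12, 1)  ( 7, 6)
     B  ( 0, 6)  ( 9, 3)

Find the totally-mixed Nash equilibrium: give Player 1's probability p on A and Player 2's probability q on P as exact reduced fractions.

P1 mixes 3/8 on A; P2 mixes 1/7 on P

P1 indiff ⇒ q·12+(1-q)·7 = q·0+(1-q)·9 ⇒ q(12) = (1-q)(2) ⇒ q = 1/7
P2 indiff ⇒ p·1+(1-p)·6 = p·6+(1-p)·3 ⇒ p(-5) = (1-p)(-3) ⇒ p = 3/8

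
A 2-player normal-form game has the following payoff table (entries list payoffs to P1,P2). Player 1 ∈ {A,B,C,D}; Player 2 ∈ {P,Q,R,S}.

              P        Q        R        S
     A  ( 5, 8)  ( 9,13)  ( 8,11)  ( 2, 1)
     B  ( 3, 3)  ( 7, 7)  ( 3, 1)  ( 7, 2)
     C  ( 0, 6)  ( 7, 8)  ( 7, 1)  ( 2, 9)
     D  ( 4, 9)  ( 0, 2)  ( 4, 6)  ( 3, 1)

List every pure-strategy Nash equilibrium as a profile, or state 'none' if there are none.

Nash profiles: (A,Q)

(A,P): not NE [P2→Q gives 13>8]
(A,Q): NE
(A,R): not NE [P2→Q gives 13>11]
(A,S): not NE [P1→B gives 7>2; P2→Q gives 13>1]
(B,P): not NE [P1→A gives 5>3; P2→Q gives 7>3]
(B,Q): not NE [P1→A gives 9>7]
(B,R): not NE [P1→A gives 8>3; P2→Q gives 7>1]
(B,S): not NE [P2→Q gives 7>2]
(C,P): not NE [P1→A gives 5>0; P2→S gives 9>6]
(C,Q): not NE [P1→A gives 9>7; P2→S gives 9>8]
(C,R): not NE [P1→A gives 8>7; P2→S gives 9>1]
(C,S): not NE [P1→B gives 7>2]
(D,P): not NE [P1→A gives 5>4]
(D,Q): not NE [P1→A gives 9>0; P2→P gives 9>2]
(D,R): not NE [P1→A gives 8>4; P2→P gives 9>6]
(D,S): not NE [P1→B gives 7>3; P2→P gives 9>1]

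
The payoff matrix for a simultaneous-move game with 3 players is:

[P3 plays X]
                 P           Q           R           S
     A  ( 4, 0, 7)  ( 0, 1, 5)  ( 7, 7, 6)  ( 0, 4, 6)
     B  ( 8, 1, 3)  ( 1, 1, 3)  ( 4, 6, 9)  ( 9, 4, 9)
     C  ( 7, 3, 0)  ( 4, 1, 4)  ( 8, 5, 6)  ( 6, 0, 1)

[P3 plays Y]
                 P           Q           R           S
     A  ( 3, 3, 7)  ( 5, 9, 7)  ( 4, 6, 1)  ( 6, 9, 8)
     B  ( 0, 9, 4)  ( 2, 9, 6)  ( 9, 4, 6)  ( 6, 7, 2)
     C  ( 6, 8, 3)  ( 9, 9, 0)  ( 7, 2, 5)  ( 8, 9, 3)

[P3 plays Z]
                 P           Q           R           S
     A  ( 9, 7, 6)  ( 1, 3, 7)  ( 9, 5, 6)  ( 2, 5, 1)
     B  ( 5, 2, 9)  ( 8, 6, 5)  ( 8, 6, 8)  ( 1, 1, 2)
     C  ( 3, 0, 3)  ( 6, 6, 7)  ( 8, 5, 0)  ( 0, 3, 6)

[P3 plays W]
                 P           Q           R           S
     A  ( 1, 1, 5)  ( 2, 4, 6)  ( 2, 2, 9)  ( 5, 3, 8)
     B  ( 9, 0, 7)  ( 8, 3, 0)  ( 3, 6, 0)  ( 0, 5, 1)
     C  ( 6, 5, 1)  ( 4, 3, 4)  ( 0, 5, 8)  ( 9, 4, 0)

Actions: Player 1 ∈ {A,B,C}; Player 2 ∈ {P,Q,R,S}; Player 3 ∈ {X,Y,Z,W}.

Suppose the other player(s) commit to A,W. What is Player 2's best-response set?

u_2(P vs A,W) = 1
u_2(Q vs A,W) = 4
u_2(R vs A,W) = 2
u_2(S vs A,W) = 3
max payoff 4 at {Q}

BR_2 = {Q}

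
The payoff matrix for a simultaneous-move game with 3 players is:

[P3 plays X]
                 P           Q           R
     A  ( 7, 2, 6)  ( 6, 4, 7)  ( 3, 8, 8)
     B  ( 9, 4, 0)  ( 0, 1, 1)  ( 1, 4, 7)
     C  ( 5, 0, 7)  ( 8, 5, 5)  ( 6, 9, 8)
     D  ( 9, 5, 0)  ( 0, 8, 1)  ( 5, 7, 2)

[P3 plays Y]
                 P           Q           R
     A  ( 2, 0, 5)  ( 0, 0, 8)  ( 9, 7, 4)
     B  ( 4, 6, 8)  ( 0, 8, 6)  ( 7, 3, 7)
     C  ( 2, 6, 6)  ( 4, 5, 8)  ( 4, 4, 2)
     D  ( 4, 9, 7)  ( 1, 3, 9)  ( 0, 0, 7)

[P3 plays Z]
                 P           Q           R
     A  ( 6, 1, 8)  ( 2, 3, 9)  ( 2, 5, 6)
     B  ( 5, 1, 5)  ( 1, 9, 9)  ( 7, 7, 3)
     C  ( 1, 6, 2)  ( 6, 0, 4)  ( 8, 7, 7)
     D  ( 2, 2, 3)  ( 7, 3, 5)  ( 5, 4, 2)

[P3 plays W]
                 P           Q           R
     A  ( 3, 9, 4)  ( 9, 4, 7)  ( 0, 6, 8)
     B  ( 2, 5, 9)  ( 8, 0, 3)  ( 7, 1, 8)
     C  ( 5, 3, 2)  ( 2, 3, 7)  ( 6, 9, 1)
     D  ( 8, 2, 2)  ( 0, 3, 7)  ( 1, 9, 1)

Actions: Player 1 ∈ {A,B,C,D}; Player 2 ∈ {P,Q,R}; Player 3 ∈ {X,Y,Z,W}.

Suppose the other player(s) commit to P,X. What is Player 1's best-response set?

u_1(A vs P,X) = 7
u_1(B vs P,X) = 9
u_1(C vs P,X) = 5
u_1(D vs P,X) = 9
max payoff 9 at {B,D}

argmax u_1 = {B,D}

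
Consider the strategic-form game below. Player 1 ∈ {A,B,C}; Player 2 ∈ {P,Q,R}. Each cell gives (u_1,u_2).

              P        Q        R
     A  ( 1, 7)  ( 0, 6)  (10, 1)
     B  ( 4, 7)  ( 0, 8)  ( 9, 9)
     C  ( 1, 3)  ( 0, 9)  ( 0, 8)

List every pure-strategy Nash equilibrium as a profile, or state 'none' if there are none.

NE set: (C,Q)

(A,P): not NE [P1→B gives 4>1]
(A,Q): not NE [P2→P gives 7>6]
(A,R): not NE [P2→P gives 7>1]
(B,P): not NE [P2→R gives 9>7]
(B,Q): not NE [P2→R gives 9>8]
(B,R): not NE [P1→A gives 10>9]
(C,P): not NE [P1→B gives 4>1; P2→Q gives 9>3]
(C,Q): NE
(C,R): not NE [P1→A gives 10>0; P2→Q gives 9>8]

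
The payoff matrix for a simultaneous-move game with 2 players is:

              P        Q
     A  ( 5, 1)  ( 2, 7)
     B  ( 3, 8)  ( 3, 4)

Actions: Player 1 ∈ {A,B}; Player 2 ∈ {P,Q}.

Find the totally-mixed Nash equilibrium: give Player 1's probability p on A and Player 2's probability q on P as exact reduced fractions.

P1 mixes 2/5 on A; P2 mixes 1/3 on P

P1 indiff ⇒ q·5+(1-q)·2 = q·3+(1-q)·3 ⇒ q(2) = (1-q)(1) ⇒ q = 1/3
P2 indiff ⇒ p·1+(1-p)·8 = p·7+(1-p)·4 ⇒ p(-6) = (1-p)(-4) ⇒ p = 2/5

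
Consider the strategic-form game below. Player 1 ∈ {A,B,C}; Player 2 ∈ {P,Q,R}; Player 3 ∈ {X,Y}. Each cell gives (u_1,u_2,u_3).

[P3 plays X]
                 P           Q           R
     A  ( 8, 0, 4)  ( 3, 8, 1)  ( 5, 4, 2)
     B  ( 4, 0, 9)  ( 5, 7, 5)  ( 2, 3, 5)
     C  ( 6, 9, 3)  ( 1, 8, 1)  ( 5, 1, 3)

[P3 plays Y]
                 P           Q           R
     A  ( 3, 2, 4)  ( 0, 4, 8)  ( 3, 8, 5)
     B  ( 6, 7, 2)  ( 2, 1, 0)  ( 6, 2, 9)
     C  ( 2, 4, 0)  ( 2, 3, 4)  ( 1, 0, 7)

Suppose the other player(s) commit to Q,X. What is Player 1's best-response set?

u_1(A vs Q,X) = 3
u_1(B vs Q,X) = 5
u_1(C vs Q,X) = 1
max payoff 5 at {B}

BR_1 = {B}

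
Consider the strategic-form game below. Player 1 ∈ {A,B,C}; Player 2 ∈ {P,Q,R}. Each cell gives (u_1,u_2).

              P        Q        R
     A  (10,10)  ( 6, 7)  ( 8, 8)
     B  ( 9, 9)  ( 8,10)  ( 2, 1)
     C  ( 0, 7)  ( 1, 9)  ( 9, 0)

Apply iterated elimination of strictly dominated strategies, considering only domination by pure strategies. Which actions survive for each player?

P2 drop R (P beats it: A:10>8 B:9>1 C:7>0)
P1 drop C (A beats it: P:10>0 Q:6>1)
P1→{A,B} P2→{P,Q}

Remaining: P1:{A,B} P2:{P,Q}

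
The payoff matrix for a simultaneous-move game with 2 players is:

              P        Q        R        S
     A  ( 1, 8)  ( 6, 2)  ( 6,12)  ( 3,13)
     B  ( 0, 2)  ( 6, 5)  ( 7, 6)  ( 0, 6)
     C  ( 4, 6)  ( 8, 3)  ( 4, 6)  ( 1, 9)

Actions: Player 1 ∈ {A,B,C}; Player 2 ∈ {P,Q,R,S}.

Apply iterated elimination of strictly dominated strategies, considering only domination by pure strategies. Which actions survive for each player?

P2 drop P (S beats it: A:13>8 B:6>2 C:9>6)
P2 drop Q (R beats it: A:12>2 B:6>5 C:6>3)
P1 drop C (A beats it: R:6>4 S:3>1)
P1→{A,B} P2→{R,S}

IESDS → P1:{A,B} P2:{R,S}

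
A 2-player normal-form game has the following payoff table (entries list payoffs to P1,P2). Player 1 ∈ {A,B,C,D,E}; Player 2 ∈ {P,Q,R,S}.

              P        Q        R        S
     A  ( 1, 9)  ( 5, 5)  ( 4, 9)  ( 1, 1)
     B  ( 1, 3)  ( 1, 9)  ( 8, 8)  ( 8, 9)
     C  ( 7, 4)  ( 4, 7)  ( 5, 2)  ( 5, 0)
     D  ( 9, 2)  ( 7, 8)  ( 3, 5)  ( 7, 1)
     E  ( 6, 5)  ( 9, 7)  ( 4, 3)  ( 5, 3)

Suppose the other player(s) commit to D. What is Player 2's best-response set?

u_2(P vs D) = 2
u_2(Q vs D) = 8
u_2(R vs D) = 5
u_2(S vs D) = 1
max payoff 8 at {Q}

P2 best: {Q}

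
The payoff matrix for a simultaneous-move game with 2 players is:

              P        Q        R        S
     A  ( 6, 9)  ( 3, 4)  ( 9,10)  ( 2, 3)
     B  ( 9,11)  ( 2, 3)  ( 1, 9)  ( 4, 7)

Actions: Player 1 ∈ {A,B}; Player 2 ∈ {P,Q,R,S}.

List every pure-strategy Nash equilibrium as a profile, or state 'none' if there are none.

PSNE = {(A,R), (B,P)}

(A,P): not NE [P1→B gives 9>6; P2→R gives 10>9]
(A,Q): not NE [P2→R gives 10>4]
(A,R): NE
(A,S): not NE [P1→B gives 4>2; P2→R gives 10>3]
(B,P): NE
(B,Q): not NE [P1→A gives 3>2; P2→P gives 11>3]
(B,R): not NE [P1→A gives 9>1; P2→P gives 11>9]
(B,S): not NE [P2→P gives 11>7]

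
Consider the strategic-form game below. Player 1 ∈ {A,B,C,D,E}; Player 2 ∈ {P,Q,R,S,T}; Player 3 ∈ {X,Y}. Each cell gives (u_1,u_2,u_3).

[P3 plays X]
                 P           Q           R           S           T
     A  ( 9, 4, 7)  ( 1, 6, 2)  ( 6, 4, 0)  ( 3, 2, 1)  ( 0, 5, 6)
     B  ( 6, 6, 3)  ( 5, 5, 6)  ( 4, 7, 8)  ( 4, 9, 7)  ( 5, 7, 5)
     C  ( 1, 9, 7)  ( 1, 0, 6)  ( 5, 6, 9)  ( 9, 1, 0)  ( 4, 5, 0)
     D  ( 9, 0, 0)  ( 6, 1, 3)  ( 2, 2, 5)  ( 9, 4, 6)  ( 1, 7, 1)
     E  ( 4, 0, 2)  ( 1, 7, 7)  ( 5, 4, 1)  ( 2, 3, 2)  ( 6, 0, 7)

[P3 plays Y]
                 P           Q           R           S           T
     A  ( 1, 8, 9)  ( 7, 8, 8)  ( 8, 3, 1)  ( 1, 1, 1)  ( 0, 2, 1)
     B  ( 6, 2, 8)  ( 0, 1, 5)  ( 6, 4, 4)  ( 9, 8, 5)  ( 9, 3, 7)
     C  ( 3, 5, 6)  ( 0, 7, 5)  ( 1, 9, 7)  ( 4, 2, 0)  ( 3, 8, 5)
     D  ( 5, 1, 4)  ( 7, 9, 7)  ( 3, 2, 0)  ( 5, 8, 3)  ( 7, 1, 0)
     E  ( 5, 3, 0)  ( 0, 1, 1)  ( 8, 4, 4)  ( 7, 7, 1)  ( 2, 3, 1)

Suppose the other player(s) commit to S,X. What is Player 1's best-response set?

BR_1 = {C,D}

u_1(A vs S,X) = 3
u_1(B vs S,X) = 4
u_1(C vs S,X) = 9
u_1(D vs S,X) = 9
u_1(E vs S,X) = 2
max payoff 9 at {C,D}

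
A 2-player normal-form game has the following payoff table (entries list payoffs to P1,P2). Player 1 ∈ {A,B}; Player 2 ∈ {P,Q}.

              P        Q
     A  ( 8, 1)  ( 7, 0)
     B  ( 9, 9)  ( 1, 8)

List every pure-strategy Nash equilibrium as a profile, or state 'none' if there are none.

(A,P): not NE [P1→B gives 9>8]
(A,Q): not NE [P2→P gives 1>0]
(B,P): NE
(B,Q): not NE [P1→A gives 7>1; P2→P gives 9>8]

Nash profiles: (B,P)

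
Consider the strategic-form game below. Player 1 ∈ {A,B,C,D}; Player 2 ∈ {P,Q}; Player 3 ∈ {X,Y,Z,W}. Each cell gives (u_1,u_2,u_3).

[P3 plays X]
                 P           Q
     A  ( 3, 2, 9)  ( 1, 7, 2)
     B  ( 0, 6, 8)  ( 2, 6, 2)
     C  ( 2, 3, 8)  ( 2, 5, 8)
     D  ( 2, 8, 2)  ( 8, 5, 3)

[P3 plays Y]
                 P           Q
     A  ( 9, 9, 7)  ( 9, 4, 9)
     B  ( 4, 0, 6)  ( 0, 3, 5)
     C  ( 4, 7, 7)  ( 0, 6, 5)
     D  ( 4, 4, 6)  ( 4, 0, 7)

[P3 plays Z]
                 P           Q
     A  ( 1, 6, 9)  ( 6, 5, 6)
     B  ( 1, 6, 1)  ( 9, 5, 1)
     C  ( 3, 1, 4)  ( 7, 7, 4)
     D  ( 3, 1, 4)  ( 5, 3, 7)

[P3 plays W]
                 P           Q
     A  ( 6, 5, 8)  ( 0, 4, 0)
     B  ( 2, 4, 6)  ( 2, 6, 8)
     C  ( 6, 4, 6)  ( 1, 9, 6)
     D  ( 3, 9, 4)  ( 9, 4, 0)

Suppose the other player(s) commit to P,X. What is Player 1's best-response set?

u_1(A vs P,X) = 3
u_1(B vs P,X) = 0
u_1(C vs P,X) = 2
u_1(D vs P,X) = 2
max payoff 3 at {A}

P1 best: {A}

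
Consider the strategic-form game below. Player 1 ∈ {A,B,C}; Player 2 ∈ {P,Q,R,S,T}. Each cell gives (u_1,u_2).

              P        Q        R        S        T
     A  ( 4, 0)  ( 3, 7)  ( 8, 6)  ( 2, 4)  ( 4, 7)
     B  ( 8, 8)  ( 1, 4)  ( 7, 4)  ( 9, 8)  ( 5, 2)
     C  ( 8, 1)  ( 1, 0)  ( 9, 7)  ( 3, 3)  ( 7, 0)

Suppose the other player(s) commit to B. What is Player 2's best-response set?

BR_2 = {P,S}

u_2(P vs B) = 8
u_2(Q vs B) = 4
u_2(R vs B) = 4
u_2(S vs B) = 8
u_2(T vs B) = 2
max payoff 8 at {P,S}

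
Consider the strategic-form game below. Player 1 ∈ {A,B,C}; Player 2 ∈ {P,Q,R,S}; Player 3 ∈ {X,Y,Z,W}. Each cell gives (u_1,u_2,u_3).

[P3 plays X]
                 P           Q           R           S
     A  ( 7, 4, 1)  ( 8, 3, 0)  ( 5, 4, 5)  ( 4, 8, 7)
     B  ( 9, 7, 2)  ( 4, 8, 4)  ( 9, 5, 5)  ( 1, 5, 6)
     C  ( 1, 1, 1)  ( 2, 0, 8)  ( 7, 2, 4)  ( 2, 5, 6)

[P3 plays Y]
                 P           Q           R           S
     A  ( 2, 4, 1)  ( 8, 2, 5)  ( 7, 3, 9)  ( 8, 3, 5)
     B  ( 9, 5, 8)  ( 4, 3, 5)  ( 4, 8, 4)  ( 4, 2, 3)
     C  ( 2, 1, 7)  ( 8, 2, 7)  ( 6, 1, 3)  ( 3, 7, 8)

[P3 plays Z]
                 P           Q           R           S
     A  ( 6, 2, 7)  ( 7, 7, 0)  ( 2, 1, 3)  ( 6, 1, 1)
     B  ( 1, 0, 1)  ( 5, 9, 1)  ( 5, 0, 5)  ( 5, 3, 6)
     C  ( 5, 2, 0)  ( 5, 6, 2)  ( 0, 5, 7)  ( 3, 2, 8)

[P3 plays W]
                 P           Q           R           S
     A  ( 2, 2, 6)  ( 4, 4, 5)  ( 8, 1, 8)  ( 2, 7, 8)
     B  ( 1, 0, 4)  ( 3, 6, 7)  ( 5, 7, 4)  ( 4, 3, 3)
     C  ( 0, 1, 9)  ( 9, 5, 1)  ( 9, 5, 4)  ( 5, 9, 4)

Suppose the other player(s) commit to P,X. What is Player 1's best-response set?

P1 best: {B}

u_1(A vs P,X) = 7
u_1(B vs P,X) = 9
u_1(C vs P,X) = 1
max payoff 9 at {B}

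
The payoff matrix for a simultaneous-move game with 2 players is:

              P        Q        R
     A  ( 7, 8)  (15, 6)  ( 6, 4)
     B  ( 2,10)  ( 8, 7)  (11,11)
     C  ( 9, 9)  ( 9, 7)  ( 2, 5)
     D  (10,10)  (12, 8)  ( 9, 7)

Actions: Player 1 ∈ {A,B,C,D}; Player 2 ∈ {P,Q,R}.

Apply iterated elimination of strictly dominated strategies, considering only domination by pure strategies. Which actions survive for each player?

Remaining: P1:{B,D} P2:{P,R}

P1 drop C (D beats it: P:10>9 Q:12>9 R:9>2)
P2 drop Q (P beats it: A:8>6 B:10>7 D:10>8)
P1 drop A (D beats it: P:10>7 R:9>6)
P1→{B,D} P2→{P,R}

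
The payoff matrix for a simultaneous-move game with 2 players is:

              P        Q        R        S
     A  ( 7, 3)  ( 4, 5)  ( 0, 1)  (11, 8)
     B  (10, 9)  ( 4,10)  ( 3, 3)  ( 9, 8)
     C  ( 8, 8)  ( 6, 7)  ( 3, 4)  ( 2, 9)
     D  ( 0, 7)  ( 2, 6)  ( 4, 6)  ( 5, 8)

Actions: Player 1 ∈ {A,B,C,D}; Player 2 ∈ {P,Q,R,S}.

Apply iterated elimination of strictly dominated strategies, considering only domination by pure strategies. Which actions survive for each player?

P2 drop R (P beats it: A:3>1 B:9>3 C:8>4 D:7>6)
P1 drop D (A beats it: P:7>0 Q:4>2 S:11>5)
P1→{A,B,C} P2→{P,Q,S}

Survivors P1:{A,B,C} P2:{P,Q,S}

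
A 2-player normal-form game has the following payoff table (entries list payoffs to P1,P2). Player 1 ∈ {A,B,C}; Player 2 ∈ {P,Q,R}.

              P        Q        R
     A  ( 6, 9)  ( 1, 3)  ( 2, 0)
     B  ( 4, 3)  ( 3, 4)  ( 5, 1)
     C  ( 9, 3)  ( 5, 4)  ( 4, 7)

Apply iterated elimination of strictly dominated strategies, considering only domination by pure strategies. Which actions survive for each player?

P1 drop A (C beats it: P:9>6 Q:5>1 R:4>2)
P2 drop P (Q beats it: B:4>3 C:4>3)
P1→{B,C} P2→{Q,R}

Survivors P1:{B,C} P2:{Q,R}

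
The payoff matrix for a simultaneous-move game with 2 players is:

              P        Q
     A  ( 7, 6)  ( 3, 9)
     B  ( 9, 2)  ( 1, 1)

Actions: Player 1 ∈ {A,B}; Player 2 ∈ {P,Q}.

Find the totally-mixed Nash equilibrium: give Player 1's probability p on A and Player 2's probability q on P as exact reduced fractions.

P1 mixes 1/4 on A; P2 mixes 1/2 on P

P1 indiff ⇒ q·7+(1-q)·3 = q·9+(1-q)·1 ⇒ q(-2) = (1-q)(-2) ⇒ q = 1/2
P2 indiff ⇒ p·6+(1-p)·2 = p·9+(1-p)·1 ⇒ p(-3) = (1-p)(-1) ⇒ p = 1/4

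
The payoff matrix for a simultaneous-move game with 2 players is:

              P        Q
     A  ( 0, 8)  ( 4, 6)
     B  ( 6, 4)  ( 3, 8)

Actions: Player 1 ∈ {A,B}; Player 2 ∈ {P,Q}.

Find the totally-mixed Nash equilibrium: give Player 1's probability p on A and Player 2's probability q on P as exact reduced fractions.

p=2/3, q=1/7

P1 indiff ⇒ q·0+(1-q)·4 = q·6+(1-q)·3 ⇒ q(-6) = (1-q)(-1) ⇒ q = 1/7
P2 indiff ⇒ p·8+(1-p)·4 = p·6+(1-p)·8 ⇒ p(2) = (1-p)(4) ⇒ p = 2/3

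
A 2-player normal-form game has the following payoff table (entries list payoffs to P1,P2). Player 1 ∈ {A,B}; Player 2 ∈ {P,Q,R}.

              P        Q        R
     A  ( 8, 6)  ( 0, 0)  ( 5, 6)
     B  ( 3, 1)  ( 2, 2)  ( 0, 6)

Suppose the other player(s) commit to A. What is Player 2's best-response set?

u_2(P vs A) = 6
u_2(Q vs A) = 0
u_2(R vs A) = 6
max payoff 6 at {P,R}

BR_2 = {P,R}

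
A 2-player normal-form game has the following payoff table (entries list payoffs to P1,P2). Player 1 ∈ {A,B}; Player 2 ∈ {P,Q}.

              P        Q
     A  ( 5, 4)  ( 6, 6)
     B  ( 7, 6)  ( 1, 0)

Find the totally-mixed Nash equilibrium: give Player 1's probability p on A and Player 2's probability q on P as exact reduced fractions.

p=3/4, q=5/7

P1 indiff ⇒ q·5+(1-q)·6 = q·7+(1-q)·1 ⇒ q(-2) = (1-q)(-5) ⇒ q = 5/7
P2 indiff ⇒ p·4+(1-p)·6 = p·6+(1-p)·0 ⇒ p(-2) = (1-p)(-6) ⇒ p = 3/4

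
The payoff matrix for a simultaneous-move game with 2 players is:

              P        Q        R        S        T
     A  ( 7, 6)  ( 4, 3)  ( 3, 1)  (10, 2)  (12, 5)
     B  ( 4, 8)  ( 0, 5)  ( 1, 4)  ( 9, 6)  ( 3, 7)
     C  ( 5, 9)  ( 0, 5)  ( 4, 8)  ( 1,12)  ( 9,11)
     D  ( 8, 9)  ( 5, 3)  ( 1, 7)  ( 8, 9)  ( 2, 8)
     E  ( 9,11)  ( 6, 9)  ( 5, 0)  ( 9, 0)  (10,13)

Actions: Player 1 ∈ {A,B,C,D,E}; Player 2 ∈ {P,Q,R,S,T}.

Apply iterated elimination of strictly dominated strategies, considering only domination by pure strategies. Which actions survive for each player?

Survivors P1:{A,E} P2:{P,T}

P1 drop B (A beats it: P:7>4 Q:4>0 R:3>1 S:10>9 T:12>3)
P1 drop C (E beats it: P:9>5 Q:6>0 R:5>4 S:9>1 T:10>9)
P1 drop D (E beats it: P:9>8 Q:6>5 R:5>1 S:9>8 T:10>2)
P2 drop Q (P beats it: A:6>3 E:11>9)
P2 drop R (P beats it: A:6>1 E:11>0)
P2 drop S (P beats it: A:6>2 E:11>0)
P1→{A,E} P2→{P,T}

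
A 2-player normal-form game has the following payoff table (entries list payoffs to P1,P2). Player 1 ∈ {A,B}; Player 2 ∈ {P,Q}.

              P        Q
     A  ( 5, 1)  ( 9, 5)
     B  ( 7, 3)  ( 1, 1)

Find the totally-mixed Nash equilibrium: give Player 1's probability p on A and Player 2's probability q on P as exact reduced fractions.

P1 indiff ⇒ q·5+(1-q)·9 = q·7+(1-q)·1 ⇒ q(-2) = (1-q)(-8) ⇒ q = 4/5
P2 indiff ⇒ p·1+(1-p)·3 = p·5+(1-p)·1 ⇒ p(-4) = (1-p)(-2) ⇒ p = 1/3

P1 mixes 1/3 on A; P2 mixes 4/5 on P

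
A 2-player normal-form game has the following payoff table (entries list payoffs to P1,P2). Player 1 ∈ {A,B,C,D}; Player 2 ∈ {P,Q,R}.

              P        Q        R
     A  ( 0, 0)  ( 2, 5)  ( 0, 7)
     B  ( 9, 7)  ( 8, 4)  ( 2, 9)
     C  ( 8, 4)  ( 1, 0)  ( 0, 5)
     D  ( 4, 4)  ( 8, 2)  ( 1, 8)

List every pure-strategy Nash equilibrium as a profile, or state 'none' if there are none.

(A,P): not NE [P1→B gives 9>0; P2→R gives 7>0]
(A,Q): not NE [P1→D gives 8>2; P2→R gives 7>5]
(A,R): not NE [P1→B gives 2>0]
(B,P): not NE [P2→R gives 9>7]
(B,Q): not NE [P2→R gives 9>4]
(B,R): NE
(C,P): not NE [P1→B gives 9>8; P2→R gives 5>4]
(C,Q): not NE [P1→D gives 8>1; P2→R gives 5>0]
(C,R): not NE [P1→B gives 2>0]
(D,P): not NE [P1→B gives 9>4; P2→R gives 8>4]
(D,Q): not NE [P2→R gives 8>2]
(D,R): not NE [P1→B gives 2>1]

Nash profiles: (B,R)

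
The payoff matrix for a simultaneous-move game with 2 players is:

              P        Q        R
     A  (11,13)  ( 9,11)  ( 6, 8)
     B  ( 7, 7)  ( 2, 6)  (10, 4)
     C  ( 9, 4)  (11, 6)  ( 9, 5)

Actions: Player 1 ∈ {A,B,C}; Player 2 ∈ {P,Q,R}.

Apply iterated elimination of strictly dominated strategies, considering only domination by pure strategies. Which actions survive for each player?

IESDS → P1:{A,C} P2:{P,Q}

P2 drop R (Q beats it: A:11>8 B:6>4 C:6>5)
P1 drop B (A beats it: P:11>7 Q:9>2)
P1→{A,C} P2→{P,Q}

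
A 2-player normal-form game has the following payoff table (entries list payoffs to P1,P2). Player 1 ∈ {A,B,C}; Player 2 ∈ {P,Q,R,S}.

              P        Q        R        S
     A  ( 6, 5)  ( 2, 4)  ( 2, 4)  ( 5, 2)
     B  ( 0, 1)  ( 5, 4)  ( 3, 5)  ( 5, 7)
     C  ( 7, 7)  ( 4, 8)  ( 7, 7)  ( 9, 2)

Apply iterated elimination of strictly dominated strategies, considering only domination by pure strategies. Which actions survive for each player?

Remaining: P1:{B,C} P2:{Q,R,S}

P1 drop A (C beats it: P:7>6 Q:4>2 R:7>2 S:9>5)
P2 drop P (Q beats it: B:4>1 C:8>7)
P1→{B,C} P2→{Q,R,S}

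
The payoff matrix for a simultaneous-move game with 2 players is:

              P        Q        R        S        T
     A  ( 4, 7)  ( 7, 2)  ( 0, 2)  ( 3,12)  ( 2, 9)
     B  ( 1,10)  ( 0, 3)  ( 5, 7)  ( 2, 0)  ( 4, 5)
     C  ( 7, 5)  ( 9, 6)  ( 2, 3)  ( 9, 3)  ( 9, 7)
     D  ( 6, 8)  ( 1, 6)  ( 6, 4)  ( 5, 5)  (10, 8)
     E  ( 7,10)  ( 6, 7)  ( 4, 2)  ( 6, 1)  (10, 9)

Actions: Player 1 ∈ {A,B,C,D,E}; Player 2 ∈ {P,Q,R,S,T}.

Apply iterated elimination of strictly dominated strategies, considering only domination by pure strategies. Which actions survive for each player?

P1 drop A (C beats it: P:7>4 Q:9>7 R:2>0 S:9>3 T:9>2)
P1 drop B (D beats it: P:6>1 Q:1>0 R:6>5 S:5>2 T:10>4)
P2 drop Q (T beats it: C:7>6 D:8>6 E:9>7)
P2 drop R (P beats it: C:5>3 D:8>4 E:10>2)
P2 drop S (P beats it: C:5>3 D:8>5 E:10>1)
P1→{C,D,E} P2→{P,T}

IESDS → P1:{C,D,E} P2:{P,T}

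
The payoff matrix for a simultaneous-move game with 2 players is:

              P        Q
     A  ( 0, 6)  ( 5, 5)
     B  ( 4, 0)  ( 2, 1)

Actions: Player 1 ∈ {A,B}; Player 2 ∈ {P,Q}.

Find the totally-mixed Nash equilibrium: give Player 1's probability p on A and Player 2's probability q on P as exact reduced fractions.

P1 mixes 1/2 on A; P2 mixes 3/7 on P

P1 indiff ⇒ q·0+(1-q)·5 = q·4+(1-q)·2 ⇒ q(-4) = (1-q)(-3) ⇒ q = 3/7
P2 indiff ⇒ p·6+(1-p)·0 = p·5+(1-p)·1 ⇒ p(1) = (1-p)(1) ⇒ p = 1/2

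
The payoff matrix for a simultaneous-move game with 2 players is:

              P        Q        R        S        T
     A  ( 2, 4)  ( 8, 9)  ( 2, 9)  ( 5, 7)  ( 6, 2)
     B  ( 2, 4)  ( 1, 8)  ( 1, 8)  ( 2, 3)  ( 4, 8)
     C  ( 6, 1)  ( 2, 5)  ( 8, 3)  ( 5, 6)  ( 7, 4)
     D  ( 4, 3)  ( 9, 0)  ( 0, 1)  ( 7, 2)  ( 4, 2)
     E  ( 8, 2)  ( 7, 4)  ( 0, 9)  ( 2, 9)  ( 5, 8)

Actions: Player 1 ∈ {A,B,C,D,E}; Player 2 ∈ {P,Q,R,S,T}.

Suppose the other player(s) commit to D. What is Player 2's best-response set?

u_2(P vs D) = 3
u_2(Q vs D) = 0
u_2(R vs D) = 1
u_2(S vs D) = 2
u_2(T vs D) = 2
max payoff 3 at {P}

BR_2 = {P}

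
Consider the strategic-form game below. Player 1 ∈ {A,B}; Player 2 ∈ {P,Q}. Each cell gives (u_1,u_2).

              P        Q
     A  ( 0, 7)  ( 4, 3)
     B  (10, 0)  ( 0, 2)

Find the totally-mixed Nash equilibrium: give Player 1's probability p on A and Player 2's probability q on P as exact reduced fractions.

P1 mixes 1/3 on A; P2 mixes 2/7 on P

P1 indiff ⇒ q·0+(1-q)·4 = q·10+(1-q)·0 ⇒ q(-10) = (1-q)(-4) ⇒ q = 2/7
P2 indiff ⇒ p·7+(1-p)·0 = p·3+(1-p)·2 ⇒ p(4) = (1-p)(2) ⇒ p = 1/3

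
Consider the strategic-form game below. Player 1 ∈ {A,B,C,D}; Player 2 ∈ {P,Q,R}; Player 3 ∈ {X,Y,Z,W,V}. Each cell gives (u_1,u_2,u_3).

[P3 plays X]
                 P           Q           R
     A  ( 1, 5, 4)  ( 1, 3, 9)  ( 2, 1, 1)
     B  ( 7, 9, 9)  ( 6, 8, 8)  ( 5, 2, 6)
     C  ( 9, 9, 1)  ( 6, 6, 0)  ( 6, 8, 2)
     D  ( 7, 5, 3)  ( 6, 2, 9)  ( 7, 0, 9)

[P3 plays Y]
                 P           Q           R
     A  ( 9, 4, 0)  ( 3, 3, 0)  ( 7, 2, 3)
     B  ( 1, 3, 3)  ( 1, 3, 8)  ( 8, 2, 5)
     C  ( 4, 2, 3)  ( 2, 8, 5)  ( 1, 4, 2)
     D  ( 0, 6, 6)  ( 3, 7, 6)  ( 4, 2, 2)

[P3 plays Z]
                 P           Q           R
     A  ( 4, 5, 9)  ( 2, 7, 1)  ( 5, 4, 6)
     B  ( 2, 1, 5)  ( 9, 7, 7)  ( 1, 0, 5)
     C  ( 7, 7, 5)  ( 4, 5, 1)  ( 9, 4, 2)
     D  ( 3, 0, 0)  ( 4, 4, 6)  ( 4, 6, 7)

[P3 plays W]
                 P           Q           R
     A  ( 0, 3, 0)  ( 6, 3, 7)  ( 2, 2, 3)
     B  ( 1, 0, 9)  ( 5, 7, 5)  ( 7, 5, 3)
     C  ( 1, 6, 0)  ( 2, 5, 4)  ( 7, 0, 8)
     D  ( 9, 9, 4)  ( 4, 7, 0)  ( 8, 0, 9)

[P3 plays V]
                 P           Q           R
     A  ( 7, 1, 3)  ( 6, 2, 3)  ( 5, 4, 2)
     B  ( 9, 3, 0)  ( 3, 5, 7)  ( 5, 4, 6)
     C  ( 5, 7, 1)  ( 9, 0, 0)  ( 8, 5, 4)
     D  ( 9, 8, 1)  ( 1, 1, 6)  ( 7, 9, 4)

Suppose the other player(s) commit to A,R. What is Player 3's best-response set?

argmax u_3 = {Z}

u_3(X vs A,R) = 1
u_3(Y vs A,R) = 3
u_3(Z vs A,R) = 6
u_3(W vs A,R) = 3
u_3(V vs A,R) = 2
max payoff 6 at {Z}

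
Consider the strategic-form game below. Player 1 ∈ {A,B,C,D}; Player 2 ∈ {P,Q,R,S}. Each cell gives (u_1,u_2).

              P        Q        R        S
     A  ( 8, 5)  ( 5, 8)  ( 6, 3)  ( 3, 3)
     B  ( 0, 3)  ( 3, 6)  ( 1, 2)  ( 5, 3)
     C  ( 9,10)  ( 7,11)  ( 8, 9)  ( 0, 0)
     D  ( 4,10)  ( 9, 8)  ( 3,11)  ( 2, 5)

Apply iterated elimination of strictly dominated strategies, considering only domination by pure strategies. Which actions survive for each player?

IESDS → P1:{C,D} P2:{P,Q,R}

P2 drop S (Q beats it: A:8>3 B:6>3 C:11>0 D:8>5)
P1 drop A (C beats it: P:9>8 Q:7>5 R:8>6)
P1 drop B (C beats it: P:9>0 Q:7>3 R:8>1)
P1→{C,D} P2→{P,Q,R}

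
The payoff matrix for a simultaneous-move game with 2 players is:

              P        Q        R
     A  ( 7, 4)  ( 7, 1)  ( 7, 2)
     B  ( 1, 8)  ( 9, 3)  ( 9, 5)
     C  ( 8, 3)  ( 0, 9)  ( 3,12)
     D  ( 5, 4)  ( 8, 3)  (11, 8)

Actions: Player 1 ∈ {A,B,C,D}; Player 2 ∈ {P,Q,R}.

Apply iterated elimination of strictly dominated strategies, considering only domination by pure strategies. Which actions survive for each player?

IESDS → P1:{A,C,D} P2:{P,R}

P2 drop Q (R beats it: A:2>1 B:5>3 C:12>9 D:8>3)
P1 drop B (D beats it: P:5>1 R:11>9)
P1→{A,C,D} P2→{P,R}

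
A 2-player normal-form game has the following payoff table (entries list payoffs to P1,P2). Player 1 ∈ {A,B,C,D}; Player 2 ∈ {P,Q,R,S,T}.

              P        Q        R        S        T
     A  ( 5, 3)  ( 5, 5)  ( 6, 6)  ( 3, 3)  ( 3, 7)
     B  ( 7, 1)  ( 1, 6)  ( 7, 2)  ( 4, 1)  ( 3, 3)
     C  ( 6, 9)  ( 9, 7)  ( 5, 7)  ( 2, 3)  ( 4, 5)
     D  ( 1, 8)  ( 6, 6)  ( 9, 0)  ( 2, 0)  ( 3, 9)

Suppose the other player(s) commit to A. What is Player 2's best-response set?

u_2(P vs A) = 3
u_2(Q vs A) = 5
u_2(R vs A) = 6
u_2(S vs A) = 3
u_2(T vs A) = 7
max payoff 7 at {T}

argmax u_2 = {T}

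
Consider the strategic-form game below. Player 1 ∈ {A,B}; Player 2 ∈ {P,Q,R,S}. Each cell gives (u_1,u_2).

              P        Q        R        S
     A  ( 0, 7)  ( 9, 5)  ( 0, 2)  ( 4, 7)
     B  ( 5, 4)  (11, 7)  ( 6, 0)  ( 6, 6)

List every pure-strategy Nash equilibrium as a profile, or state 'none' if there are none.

NE set: (B,Q)

(A,P): not NE [P1→B gives 5>0]
(A,Q): not NE [P1→B gives 11>9; P2→S gives 7>5]
(A,R): not NE [P1→B gives 6>0; P2→S gives 7>2]
(A,S): not NE [P1→B gives 6>4]
(B,P): not NE [P2→Q gives 7>4]
(B,Q): NE
(B,R): not NE [P2→Q gives 7>0]
(B,S): not NE [P2→Q gives 7>6]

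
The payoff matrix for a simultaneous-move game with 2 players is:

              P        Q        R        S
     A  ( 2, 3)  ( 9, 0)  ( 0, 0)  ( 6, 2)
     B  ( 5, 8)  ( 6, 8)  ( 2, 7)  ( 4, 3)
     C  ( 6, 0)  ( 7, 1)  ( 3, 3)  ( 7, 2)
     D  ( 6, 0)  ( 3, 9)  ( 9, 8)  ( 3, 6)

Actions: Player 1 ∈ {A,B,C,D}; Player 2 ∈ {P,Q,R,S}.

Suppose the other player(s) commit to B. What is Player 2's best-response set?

argmax u_2 = {P,Q}

u_2(P vs B) = 8
u_2(Q vs B) = 8
u_2(R vs B) = 7
u_2(S vs B) = 3
max payoff 8 at {P,Q}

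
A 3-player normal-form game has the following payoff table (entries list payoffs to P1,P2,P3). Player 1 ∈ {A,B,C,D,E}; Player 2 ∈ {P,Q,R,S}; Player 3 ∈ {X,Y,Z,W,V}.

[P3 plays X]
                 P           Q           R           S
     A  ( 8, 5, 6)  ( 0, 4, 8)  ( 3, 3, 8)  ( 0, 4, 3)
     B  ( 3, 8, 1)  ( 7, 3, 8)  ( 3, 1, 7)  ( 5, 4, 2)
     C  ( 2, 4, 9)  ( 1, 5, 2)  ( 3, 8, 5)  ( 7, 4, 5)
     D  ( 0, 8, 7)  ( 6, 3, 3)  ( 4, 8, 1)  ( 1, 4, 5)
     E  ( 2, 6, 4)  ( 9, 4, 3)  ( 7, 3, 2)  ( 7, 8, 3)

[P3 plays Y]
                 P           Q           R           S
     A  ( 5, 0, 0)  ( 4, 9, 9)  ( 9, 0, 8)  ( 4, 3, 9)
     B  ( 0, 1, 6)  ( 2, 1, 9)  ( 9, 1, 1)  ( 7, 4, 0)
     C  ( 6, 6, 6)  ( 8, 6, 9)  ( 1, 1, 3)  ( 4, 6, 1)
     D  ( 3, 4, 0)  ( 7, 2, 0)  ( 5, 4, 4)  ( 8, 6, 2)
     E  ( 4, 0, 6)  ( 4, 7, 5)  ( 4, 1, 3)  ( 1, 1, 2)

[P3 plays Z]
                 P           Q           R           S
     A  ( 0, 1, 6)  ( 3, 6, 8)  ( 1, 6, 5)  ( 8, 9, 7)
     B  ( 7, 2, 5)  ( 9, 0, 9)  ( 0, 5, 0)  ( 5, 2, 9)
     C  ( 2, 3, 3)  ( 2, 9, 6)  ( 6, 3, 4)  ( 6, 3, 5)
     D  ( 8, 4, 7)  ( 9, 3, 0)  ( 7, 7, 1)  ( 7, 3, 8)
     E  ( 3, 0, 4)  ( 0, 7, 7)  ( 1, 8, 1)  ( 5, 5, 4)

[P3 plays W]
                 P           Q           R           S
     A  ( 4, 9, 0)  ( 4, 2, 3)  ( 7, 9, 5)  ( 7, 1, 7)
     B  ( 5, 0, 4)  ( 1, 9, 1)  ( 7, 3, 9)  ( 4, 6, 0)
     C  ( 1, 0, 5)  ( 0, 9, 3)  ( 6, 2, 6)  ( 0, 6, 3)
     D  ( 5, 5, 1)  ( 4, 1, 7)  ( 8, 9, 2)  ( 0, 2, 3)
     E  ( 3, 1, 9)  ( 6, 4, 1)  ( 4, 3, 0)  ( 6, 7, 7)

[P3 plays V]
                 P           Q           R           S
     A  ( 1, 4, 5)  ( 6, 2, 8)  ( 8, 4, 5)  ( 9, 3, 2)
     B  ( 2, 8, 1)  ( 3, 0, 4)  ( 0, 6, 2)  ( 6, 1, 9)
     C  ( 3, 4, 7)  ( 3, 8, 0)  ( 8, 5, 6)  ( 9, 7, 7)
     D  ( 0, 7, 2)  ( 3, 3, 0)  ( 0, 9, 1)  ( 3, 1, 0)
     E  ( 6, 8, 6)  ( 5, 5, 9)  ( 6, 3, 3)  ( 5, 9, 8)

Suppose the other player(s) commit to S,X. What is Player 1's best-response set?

BR_1 = {C,E}

u_1(A vs S,X) = 0
u_1(B vs S,X) = 5
u_1(C vs S,X) = 7
u_1(D vs S,X) = 1
u_1(E vs S,X) = 7
max payoff 7 at {C,E}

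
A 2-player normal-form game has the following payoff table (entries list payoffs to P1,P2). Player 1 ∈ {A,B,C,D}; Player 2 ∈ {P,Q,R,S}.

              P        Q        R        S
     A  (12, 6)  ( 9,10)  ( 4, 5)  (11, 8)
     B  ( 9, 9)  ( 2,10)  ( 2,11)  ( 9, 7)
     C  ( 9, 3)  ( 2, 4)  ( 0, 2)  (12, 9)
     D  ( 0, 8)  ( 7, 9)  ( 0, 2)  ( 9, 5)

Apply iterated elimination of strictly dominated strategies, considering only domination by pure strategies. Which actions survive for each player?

P1 drop B (A beats it: P:12>9 Q:9>2 R:4>2 S:11>9)
P1 drop D (A beats it: P:12>0 Q:9>7 R:4>0 S:11>9)
P2 drop P (Q beats it: A:10>6 C:4>3)
P2 drop R (Q beats it: A:10>5 C:4>2)
P1→{A,C} P2→{Q,S}

Remaining: P1:{A,C} P2:{Q,S}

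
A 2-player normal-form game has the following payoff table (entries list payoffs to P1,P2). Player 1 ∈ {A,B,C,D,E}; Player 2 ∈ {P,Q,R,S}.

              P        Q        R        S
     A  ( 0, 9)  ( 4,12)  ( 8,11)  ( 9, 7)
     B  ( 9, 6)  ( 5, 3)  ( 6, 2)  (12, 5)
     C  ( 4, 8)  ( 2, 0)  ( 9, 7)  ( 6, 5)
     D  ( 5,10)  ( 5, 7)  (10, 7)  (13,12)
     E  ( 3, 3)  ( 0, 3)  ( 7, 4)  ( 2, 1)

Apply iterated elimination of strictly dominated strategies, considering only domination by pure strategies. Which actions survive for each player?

P1 drop A (D beats it: P:5>0 Q:5>4 R:10>8 S:13>9)
P1 drop C (D beats it: P:5>4 Q:5>2 R:10>9 S:13>6)
P1 drop E (D beats it: P:5>3 Q:5>0 R:10>7 S:13>2)
P2 drop Q (P beats it: B:6>3 D:10>7)
P2 drop R (P beats it: B:6>2 D:10>7)
P1→{B,D} P2→{P,S}

Remaining: P1:{B,D} P2:{P,S}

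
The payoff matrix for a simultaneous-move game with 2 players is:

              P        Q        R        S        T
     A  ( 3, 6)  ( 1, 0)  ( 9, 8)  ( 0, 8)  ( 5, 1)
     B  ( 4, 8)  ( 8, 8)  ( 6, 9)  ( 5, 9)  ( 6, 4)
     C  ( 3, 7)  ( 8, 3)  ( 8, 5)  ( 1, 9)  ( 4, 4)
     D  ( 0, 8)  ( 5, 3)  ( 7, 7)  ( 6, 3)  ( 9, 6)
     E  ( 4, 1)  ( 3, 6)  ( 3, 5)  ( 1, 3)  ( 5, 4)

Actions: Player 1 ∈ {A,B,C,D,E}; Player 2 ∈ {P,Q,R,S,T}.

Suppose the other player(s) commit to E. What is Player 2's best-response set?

BR_2 = {Q}

u_2(P vs E) = 1
u_2(Q vs E) = 6
u_2(R vs E) = 5
u_2(S vs E) = 3
u_2(T vs E) = 4
max payoff 6 at {Q}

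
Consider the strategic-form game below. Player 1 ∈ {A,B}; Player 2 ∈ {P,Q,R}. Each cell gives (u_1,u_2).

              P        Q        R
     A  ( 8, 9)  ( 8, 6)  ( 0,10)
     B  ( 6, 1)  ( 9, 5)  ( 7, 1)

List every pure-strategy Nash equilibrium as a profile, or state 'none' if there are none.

(A,P): not NE [P2→R gives 10>9]
(A,Q): not NE [P1→B gives 9>8; P2→R gives 10>6]
(A,R): not NE [P1→B gives 7>0]
(B,P): not NE [P1→A gives 8>6; P2→Q gives 5>1]
(B,Q): NE
(B,R): not NE [P2→Q gives 5>1]

PSNE = {(B,Q)}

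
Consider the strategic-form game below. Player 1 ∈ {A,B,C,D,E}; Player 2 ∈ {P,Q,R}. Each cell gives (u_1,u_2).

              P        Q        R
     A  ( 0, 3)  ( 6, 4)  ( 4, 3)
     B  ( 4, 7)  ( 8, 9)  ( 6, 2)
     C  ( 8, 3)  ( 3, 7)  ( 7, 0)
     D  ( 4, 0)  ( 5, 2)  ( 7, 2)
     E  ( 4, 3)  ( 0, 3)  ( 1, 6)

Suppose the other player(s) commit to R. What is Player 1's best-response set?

P1 best: {C,D}

u_1(A vs R) = 4
u_1(B vs R) = 6
u_1(C vs R) = 7
u_1(D vs R) = 7
u_1(E vs R) = 1
max payoff 7 at {C,D}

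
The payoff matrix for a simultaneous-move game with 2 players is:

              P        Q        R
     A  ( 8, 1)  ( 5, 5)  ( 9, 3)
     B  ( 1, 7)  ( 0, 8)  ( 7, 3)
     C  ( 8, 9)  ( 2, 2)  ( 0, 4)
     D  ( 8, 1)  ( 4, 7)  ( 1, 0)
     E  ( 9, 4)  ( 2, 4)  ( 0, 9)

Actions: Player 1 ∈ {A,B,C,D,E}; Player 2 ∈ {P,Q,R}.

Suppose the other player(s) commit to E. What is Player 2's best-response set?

u_2(P vs E) = 4
u_2(Q vs E) = 4
u_2(R vs E) = 9
max payoff 9 at {R}

argmax u_2 = {R}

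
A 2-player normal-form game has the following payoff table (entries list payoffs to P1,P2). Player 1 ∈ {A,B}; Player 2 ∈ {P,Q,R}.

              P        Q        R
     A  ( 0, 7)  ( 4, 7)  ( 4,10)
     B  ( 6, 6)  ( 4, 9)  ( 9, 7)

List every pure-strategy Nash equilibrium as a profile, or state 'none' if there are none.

PSNE = {(B,Q)}

(A,P): not NE [P1→B gives 6>0; P2→R gives 10>7]
(A,Q): not NE [P2→R gives 10>7]
(A,R): not NE [P1→B gives 9>4]
(B,P): not NE [P2→Q gives 9>6]
(B,Q): NE
(B,R): not NE [P2→Q gives 9>7]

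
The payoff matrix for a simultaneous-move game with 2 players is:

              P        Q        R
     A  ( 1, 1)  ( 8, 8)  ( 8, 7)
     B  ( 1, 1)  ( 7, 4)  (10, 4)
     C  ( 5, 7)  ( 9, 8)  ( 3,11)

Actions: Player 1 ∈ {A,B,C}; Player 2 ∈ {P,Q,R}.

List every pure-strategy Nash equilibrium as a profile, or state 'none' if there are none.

NE set: (B,R)

(A,P): not NE [P1→C gives 5>1; P2→Q gives 8>1]
(A,Q): not NE [P1→C gives 9>8]
(A,R): not NE [P1→B gives 10>8; P2→Q gives 8>7]
(B,P): not NE [P1→C gives 5>1; P2→R gives 4>1]
(B,Q): not NE [P1→C gives 9>7]
(B,R): NE
(C,P): not NE [P2→R gives 11>7]
(C,Q): not NE [P2→R gives 11>8]
(C,R): not NE [P1→B gives 10>3]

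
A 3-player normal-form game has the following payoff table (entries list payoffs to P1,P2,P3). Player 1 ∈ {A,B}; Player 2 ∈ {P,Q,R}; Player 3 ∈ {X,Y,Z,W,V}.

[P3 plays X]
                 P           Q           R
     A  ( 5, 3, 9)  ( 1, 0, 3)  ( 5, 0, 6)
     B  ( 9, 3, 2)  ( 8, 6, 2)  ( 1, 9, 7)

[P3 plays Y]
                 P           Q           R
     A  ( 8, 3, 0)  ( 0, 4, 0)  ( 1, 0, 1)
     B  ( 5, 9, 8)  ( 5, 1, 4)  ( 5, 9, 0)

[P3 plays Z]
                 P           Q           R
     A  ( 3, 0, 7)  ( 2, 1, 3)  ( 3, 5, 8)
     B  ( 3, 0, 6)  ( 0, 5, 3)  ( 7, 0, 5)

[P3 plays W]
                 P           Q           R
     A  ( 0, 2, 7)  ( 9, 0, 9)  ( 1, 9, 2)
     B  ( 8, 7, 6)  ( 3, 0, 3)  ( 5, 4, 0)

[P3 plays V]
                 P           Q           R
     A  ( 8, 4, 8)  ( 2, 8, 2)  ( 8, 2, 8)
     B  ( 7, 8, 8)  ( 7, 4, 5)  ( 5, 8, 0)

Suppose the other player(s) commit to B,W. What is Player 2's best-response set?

BR_2 = {P}

u_2(P vs B,W) = 7
u_2(Q vs B,W) = 0
u_2(R vs B,W) = 4
max payoff 7 at {P}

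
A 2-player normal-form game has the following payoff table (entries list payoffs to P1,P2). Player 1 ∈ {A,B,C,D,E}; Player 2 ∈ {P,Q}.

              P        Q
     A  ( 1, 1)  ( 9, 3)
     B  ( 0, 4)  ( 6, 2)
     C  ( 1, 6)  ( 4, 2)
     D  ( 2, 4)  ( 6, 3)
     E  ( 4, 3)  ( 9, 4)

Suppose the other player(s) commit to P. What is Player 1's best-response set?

argmax u_1 = {E}

u_1(A vs P) = 1
u_1(B vs P) = 0
u_1(C vs P) = 1
u_1(D vs P) = 2
u_1(E vs P) = 4
max payoff 4 at {E}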